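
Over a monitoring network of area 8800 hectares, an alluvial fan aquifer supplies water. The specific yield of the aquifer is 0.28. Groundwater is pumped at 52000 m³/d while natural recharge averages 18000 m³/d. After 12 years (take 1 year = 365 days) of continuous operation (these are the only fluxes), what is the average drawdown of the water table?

A = 8800 hectares = 8.8 × 10^7 m²
Net abstraction = 52000 − 18000 = 34000 m³/d
t = 12 years = 4380 d
ΔV = Q × t = 34000 m³/d × 4380 d = 1.489 × 10^8 m³
Δh = ΔV / (Sy × A) = 1.489 × 10^8 / (0.28 × 8.8 × 10^7) = 6.044 m

Δh ≈ 6.04 m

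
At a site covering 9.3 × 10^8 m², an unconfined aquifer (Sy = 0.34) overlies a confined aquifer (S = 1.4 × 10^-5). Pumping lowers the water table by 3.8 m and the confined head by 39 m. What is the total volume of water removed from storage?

Unconfined: ΔV_u = Sy × A × Δh_u = 0.34 × 9.3 × 10^8 × 3.8 = 1.202 × 10^9 m³
Confined: ΔV_c = S × A × Δh_c = 1.4 × 10^-5 × 9.3 × 10^8 × 39 = 5.078 × 10^5 m³
Total ΔV = 1.202 × 10^9 + 5.078 × 10^5 = 1.202 × 10^9 m³

ΔV ≈ 1.2 × 10^9 m³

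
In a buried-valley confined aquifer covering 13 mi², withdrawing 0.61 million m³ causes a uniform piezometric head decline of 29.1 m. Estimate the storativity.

S ≈ 6.2 × 10^-4

A = 13 mi² = 3.367 × 10^7 m²
ΔV = 0.61 million m³ = 6.1 × 10^5 m³
S = ΔV / (A × Δh) = 6.1 × 10^5 m³ / (3.367 × 10^7 m² × 29.1 m) = 6.226 × 10^-4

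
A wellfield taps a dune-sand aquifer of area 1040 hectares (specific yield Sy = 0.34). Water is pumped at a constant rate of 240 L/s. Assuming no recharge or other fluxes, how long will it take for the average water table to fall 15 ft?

A = 1040 hectares = 1.04 × 10^7 m²
Δh = 15 ft = 4.572 m
ΔV = Sy × A × Δh = 0.34 × 1.04 × 10^7 × 4.572 = 1.617 × 10^7 m³
Q = 240 L/s = 20740 m³/d
t = ΔV / Q = 1.617 × 10^7 m³ / 20740 m³/d = 779.6 d

t ≈ 780 days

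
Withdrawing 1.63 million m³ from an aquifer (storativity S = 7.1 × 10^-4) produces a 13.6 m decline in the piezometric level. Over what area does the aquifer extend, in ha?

A ≈ 16900 ha

ΔV = 1.63 million m³ = 1.63 × 10^6 m³
A = ΔV / (S × Δh) = 1.63 × 10^6 / (7.1 × 10^-4 × 13.6) = 1.688 × 10^8 m²
A = 1.688 × 10^8 m² = 16880 ha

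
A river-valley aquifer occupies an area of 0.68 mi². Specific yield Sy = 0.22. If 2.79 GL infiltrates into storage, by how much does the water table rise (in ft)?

A = 0.68 mi² = 1.761 × 10^6 m²
ΔV = 2.79 GL = 2.79 × 10^6 m³
Δh = ΔV / (Sy × A) = 2.79 × 10^6 m³ / (0.22 × 1.761 × 10^6 m²) = 7.201 m
Δh = 7.201 m = 23.62 ft

Δh ≈ 23.6 ft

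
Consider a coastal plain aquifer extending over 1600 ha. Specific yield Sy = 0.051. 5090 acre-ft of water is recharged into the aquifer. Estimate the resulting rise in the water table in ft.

A = 1600 ha = 1.6 × 10^7 m²
ΔV = 5090 acre-ft = 6.278 × 10^6 m³
Δh = ΔV / (Sy × A) = 6.278 × 10^6 m³ / (0.051 × 1.6 × 10^7 m²) = 7.694 m
Δh = 7.694 m = 25.24 ft

Δh ≈ 25.2 ft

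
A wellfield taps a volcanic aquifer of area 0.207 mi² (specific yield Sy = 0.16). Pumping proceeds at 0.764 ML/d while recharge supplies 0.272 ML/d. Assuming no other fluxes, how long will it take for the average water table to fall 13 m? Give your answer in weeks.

A = 0.207 mi² = 5.361 × 10^5 m²
ΔV = Sy × A × Δh = 0.16 × 5.361 × 10^5 × 13 = 1.115 × 10^6 m³
Net withdrawal = 0.764 − 0.272 = 0.492 ML/d = 492 m³/d
t = ΔV / Q = 1.115 × 10^6 m³ / 492 m³/d = 2267 d
t = 2267 d ≈ 323.8 weeks

t ≈ 324 weeks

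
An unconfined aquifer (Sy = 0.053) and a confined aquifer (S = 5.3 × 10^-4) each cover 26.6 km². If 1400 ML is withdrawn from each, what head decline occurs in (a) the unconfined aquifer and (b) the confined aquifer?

Δh_u ≈ 0.993 m; Δh_c ≈ 99.3 m

A = 26.6 km² = 2.66 × 10^7 m²
ΔV = 1400 ML = 1.4 × 10^6 m³
Unconfined: Δh_u = ΔV/(Sy·A) = 1.4 × 10^6/(0.053 × 2.66 × 10^7) = 0.993 m
Confined: Δh_c = ΔV/(S·A) = 1.4 × 10^6/(5.3 × 10^-4 × 2.66 × 10^7) = 99.3 m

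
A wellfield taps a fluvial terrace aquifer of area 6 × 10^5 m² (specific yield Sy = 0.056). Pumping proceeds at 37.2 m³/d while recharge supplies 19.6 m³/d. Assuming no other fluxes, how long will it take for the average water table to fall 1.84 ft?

t ≈ 1070 days

Δh = 1.84 ft = 0.5608 m
ΔV = Sy × A × Δh = 0.056 × 6 × 10^5 × 0.5608 = 18840 m³
Net withdrawal = 37.2 − 19.6 = 17.6 m³/d
t = ΔV / Q = 18840 m³ / 17.6 m³/d = 1071 d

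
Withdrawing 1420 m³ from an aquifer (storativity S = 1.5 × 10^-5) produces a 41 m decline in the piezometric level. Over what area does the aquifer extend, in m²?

A ≈ 2.31 × 10^6 m²

A = ΔV / (S × Δh) = 1420 / (1.5 × 10^-5 × 41) = 2.309 × 10^6 m²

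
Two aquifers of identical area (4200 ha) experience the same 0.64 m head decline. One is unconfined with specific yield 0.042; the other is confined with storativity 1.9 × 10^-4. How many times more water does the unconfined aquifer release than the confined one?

A = 4200 ha = 4.2 × 10^7 m²
Unconfined: ΔV_u = Sy × A × Δh = 0.042 × 4.2 × 10^7 × 0.64 = 1.129 × 10^6 m³
Confined: ΔV_c = S × A × Δh = 1.9 × 10^-4 × 4.2 × 10^7 × 0.64 = 5107 m³
Ratio = ΔV_u / ΔV_c = Sy / S = 0.042 / 1.9 × 10^-4 = 221.1

ΔV_u / ΔV_c ≈ 221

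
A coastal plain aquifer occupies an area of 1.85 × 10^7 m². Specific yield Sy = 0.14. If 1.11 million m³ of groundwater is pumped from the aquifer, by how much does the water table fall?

ΔV = 1.11 million m³ = 1.11 × 10^6 m³
Δh = ΔV / (Sy × A) = 1.11 × 10^6 m³ / (0.14 × 1.85 × 10^7 m²) = 0.4286 m

Δh ≈ 0.429 m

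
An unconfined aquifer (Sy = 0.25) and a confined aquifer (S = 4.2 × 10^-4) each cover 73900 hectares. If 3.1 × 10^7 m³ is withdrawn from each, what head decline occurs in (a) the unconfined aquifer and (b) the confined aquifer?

A = 73900 hectares = 7.39 × 10^8 m²
Unconfined: Δh_u = ΔV/(Sy·A) = 3.1 × 10^7/(0.25 × 7.39 × 10^8) = 0.1678 m
Confined: Δh_c = ΔV/(S·A) = 3.1 × 10^7/(4.2 × 10^-4 × 7.39 × 10^8) = 99.88 m

Δh_u ≈ 0.168 m; Δh_c ≈ 99.9 m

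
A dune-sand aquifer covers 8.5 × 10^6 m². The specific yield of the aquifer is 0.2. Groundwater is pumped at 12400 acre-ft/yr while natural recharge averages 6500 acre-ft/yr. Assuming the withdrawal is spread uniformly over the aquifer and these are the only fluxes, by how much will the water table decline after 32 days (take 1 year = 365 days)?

Net abstraction = 12400 − 6500 = 5900 acre-ft/yr
Q_net = 5900 acre-ft/yr = 19940 m³/d
ΔV = Q × t = 19940 m³/d × 32 d = 6.38 × 10^5 m³
Δh = ΔV / (Sy × A) = 6.38 × 10^5 / (0.2 × 8.5 × 10^6) = 0.3753 m

Δh ≈ 0.375 m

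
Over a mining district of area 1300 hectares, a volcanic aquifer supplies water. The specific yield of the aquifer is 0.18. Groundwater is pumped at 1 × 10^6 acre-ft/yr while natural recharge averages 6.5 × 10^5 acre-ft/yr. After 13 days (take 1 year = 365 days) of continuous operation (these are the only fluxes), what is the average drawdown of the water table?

Δh ≈ 6.57 m

A = 1300 hectares = 1.3 × 10^7 m²
Net abstraction = 1 × 10^6 − 6.5 × 10^5 = 3.5 × 10^5 acre-ft/yr
Q_net = 3.5 × 10^5 acre-ft/yr = 1.183 × 10^6 m³/d
ΔV = Q × t = 1.183 × 10^6 m³/d × 13 d = 1.538 × 10^7 m³
Δh = ΔV / (Sy × A) = 1.538 × 10^7 / (0.18 × 1.3 × 10^7) = 6.571 m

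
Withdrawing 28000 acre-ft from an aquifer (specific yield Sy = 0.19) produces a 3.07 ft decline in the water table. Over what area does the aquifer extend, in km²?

Δh = 3.07 ft = 0.9357 m
ΔV = 28000 acre-ft = 3.454 × 10^7 m³
A = ΔV / (Sy × Δh) = 3.454 × 10^7 / (0.19 × 0.9357) = 1.943 × 10^8 m²
A = 1.943 × 10^8 m² = 194.3 km²

A ≈ 194 km²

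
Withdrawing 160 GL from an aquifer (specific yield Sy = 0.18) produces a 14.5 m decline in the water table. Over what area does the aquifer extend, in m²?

ΔV = 160 GL = 1.6 × 10^8 m³
A = ΔV / (Sy × Δh) = 1.6 × 10^8 / (0.18 × 14.5) = 6.13 × 10^7 m²

A ≈ 6.13 × 10^7 m²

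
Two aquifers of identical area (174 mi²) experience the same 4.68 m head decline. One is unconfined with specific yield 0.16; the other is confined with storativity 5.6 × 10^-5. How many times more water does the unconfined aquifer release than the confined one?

ΔV_u / ΔV_c ≈ 2860

A = 174 mi² = 4.507 × 10^8 m²
Unconfined: ΔV_u = Sy × A × Δh = 0.16 × 4.507 × 10^8 × 4.68 = 3.375 × 10^8 m³
Confined: ΔV_c = S × A × Δh = 5.6 × 10^-5 × 4.507 × 10^8 × 4.68 = 1.181 × 10^5 m³
Ratio = ΔV_u / ΔV_c = Sy / S = 0.16 / 5.6 × 10^-5 = 2857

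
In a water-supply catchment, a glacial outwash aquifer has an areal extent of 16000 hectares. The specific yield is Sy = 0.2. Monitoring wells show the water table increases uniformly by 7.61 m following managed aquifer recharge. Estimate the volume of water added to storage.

A = 16000 hectares = 1.6 × 10^8 m²
ΔV = Sy × A × Δh = 0.2 × 1.6 × 10^8 m² × 7.61 m = 2.435 × 10^8 m³

ΔV ≈ 2.44 × 10^8 m³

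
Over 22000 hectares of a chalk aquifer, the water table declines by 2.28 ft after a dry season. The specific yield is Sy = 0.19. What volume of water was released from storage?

ΔV ≈ 2.9 × 10^7 m³

A = 22000 hectares = 2.2 × 10^8 m²
Δh = 2.28 ft = 0.6949 m
ΔV = Sy × A × Δh = 0.19 × 2.2 × 10^8 m² × 0.6949 m = 2.905 × 10^7 m³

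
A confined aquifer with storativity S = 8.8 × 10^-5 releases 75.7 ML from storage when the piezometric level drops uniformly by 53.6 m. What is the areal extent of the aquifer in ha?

ΔV = 75.7 ML = 75700 m³
A = ΔV / (S × Δh) = 75700 / (8.8 × 10^-5 × 53.6) = 1.605 × 10^7 m²
A = 1.605 × 10^7 m² = 1605 ha

A ≈ 1600 ha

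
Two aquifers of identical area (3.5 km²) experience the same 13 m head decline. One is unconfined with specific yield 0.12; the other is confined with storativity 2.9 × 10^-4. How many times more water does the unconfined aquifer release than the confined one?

ΔV_u / ΔV_c ≈ 414

A = 3.5 km² = 3.5 × 10^6 m²
Unconfined: ΔV_u = Sy × A × Δh = 0.12 × 3.5 × 10^6 × 13 = 5.46 × 10^6 m³
Confined: ΔV_c = S × A × Δh = 2.9 × 10^-4 × 3.5 × 10^6 × 13 = 13200 m³
Ratio = ΔV_u / ΔV_c = Sy / S = 0.12 / 2.9 × 10^-4 = 413.8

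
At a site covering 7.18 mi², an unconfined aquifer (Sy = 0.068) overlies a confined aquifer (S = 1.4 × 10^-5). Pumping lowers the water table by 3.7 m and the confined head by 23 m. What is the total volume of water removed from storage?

ΔV ≈ 4.68 × 10^6 m³

A = 7.18 mi² = 1.86 × 10^7 m²
Unconfined: ΔV_u = Sy × A × Δh_u = 0.068 × 1.86 × 10^7 × 3.7 = 4.679 × 10^6 m³
Confined: ΔV_c = S × A × Δh_c = 1.4 × 10^-5 × 1.86 × 10^7 × 23 = 5988 m³
Total ΔV = 4.679 × 10^6 + 5988 = 4.685 × 10^6 m³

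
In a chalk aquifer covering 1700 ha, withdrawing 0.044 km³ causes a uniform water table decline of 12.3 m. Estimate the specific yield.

A = 1700 ha = 1.7 × 10^7 m²
ΔV = 0.044 km³ = 4.4 × 10^7 m³
Sy = ΔV / (A × Δh) = 4.4 × 10^7 m³ / (1.7 × 10^7 m² × 12.3 m) = 0.2104

Sy ≈ 0.21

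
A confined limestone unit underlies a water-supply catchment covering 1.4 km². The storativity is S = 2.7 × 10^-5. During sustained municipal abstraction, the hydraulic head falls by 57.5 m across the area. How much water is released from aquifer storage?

ΔV ≈ 2170 m³

A = 1.4 km² = 1.4 × 10^6 m²
ΔV = S × A × Δh = 2.7 × 10^-5 × 1.4 × 10^6 m² × 57.5 m = 2174 m³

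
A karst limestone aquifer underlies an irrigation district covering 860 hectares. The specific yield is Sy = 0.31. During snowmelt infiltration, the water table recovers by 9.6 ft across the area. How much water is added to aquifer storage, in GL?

A = 860 hectares = 8.6 × 10^6 m²
Δh = 9.6 ft = 2.926 m
ΔV = Sy × A × Δh = 0.31 × 8.6 × 10^6 m² × 2.926 m = 7.801 × 10^6 m³
ΔV = 7.801 × 10^6 m³ = 7.801 GL

ΔV ≈ 7.8 GL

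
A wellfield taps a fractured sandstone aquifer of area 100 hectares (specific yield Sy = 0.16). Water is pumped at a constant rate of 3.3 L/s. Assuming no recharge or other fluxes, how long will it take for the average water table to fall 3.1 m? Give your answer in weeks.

A = 100 hectares = 1 × 10^6 m²
ΔV = Sy × A × Δh = 0.16 × 1 × 10^6 × 3.1 = 4.96 × 10^5 m³
Q = 3.3 L/s = 285.1 m³/d
t = ΔV / Q = 4.96 × 10^5 m³ / 285.1 m³/d = 1740 d
t = 1740 d ≈ 248.5 weeks

t ≈ 249 weeks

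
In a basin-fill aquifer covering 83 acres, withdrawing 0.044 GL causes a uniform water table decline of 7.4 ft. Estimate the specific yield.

Sy ≈ 0.058

A = 83 acres = 3.359 × 10^5 m²
Δh = 7.4 ft = 2.256 m
ΔV = 0.044 GL = 44000 m³
Sy = ΔV / (A × Δh) = 44000 m³ / (3.359 × 10^5 m² × 2.256 m) = 0.05808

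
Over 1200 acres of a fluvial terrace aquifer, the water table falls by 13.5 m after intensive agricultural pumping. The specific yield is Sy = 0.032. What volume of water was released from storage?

A = 1200 acres = 4.856 × 10^6 m²
ΔV = Sy × A × Δh = 0.032 × 4.856 × 10^6 m² × 13.5 m = 2.098 × 10^6 m³

ΔV ≈ 2.1 × 10^6 m³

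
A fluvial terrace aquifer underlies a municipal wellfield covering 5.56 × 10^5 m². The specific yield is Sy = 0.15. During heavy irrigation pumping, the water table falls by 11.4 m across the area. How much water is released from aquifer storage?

ΔV = Sy × A × Δh = 0.15 × 5.56 × 10^5 m² × 11.4 m = 9.508 × 10^5 m³

ΔV ≈ 9.51 × 10^5 m³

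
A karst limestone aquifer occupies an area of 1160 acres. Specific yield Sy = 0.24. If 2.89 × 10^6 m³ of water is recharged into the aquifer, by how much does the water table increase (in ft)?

A = 1160 acres = 4.694 × 10^6 m²
Δh = ΔV / (Sy × A) = 2.89 × 10^6 m³ / (0.24 × 4.694 × 10^6 m²) = 2.565 m
Δh = 2.565 m = 8.416 ft

Δh ≈ 8.42 ft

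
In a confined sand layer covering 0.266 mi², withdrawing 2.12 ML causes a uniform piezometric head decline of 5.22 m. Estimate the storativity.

A = 0.266 mi² = 6.889 × 10^5 m²
ΔV = 2.12 ML = 2120 m³
S = ΔV / (A × Δh) = 2120 m³ / (6.889 × 10^5 m² × 5.22 m) = 5.895 × 10^-4

S ≈ 5.9 × 10^-4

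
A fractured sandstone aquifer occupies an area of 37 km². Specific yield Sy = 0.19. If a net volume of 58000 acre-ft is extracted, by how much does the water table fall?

A = 37 km² = 3.7 × 10^7 m²
ΔV = 58000 acre-ft = 7.154 × 10^7 m³
Δh = ΔV / (Sy × A) = 7.154 × 10^7 m³ / (0.19 × 3.7 × 10^7 m²) = 10.18 m

Δh ≈ 10.2 m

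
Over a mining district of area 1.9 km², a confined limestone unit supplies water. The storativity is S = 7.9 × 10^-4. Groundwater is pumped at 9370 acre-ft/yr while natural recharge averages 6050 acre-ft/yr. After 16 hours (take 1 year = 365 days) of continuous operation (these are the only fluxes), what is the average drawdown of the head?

Δh ≈ 4.98 m

A = 1.9 km² = 1.9 × 10^6 m²
Net abstraction = 9370 − 6050 = 3320 acre-ft/yr
Q_net = 3320 acre-ft/yr = 11220 m³/d
t = 16 hours = 0.6667 d
ΔV = Q × t = 11220 m³/d × 0.6667 d = 7480 m³
Δh = ΔV / (S × A) = 7480 / (7.9 × 10^-4 × 1.9 × 10^6) = 4.983 m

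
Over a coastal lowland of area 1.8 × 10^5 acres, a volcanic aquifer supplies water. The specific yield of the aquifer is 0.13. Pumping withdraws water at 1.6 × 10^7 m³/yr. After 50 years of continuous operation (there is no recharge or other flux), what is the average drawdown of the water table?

Δh ≈ 8.45 m

A = 1.8 × 10^5 acres = 7.284 × 10^8 m²
Q = 1.6 × 10^7 m³/yr = 43840 m³/d
t = 50 years = 18250 d
ΔV = Q × t = 43840 m³/d × 18250 d = 8 × 10^8 m³
Δh = ΔV / (Sy × A) = 8 × 10^8 / (0.13 × 7.284 × 10^8) = 8.448 m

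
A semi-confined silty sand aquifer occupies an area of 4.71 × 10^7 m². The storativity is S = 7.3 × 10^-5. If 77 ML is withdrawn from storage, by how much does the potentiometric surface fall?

Δh ≈ 22.4 m

ΔV = 77 ML = 77000 m³
Δh = ΔV / (S × A) = 77000 m³ / (7.3 × 10^-5 × 4.71 × 10^7 m²) = 22.39 m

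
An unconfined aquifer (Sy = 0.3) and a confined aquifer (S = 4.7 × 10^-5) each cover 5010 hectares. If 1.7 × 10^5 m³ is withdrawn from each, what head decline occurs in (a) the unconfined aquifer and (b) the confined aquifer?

A = 5010 hectares = 5.01 × 10^7 m²
Unconfined: Δh_u = ΔV/(Sy·A) = 1.7 × 10^5/(0.3 × 5.01 × 10^7) = 0.01131 m
Confined: Δh_c = ΔV/(S·A) = 1.7 × 10^5/(4.7 × 10^-5 × 5.01 × 10^7) = 72.2 m

Δh_u ≈ 0.0113 m; Δh_c ≈ 72.2 m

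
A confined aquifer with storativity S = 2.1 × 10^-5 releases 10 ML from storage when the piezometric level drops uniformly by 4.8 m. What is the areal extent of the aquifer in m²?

ΔV = 10 ML = 10000 m³
A = ΔV / (S × Δh) = 10000 / (2.1 × 10^-5 × 4.8) = 9.921 × 10^7 m²

A ≈ 9.92 × 10^7 m²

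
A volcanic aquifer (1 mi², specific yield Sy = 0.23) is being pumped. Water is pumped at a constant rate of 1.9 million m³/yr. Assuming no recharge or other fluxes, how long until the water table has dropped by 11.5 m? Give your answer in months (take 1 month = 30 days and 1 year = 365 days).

A = 1 mi² = 2.59 × 10^6 m²
ΔV = Sy × A × Δh = 0.23 × 2.59 × 10^6 × 11.5 = 6.851 × 10^6 m³
Q = 1.9 million m³/yr = 5205 m³/d
t = ΔV / Q = 6.851 × 10^6 m³ / 5205 m³/d = 1316 d
t = 1316 d ≈ 43.87 months

t ≈ 43.9 months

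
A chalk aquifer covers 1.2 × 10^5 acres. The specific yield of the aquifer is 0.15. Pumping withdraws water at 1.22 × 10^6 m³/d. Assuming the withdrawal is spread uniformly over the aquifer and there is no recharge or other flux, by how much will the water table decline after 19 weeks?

A = 1.2 × 10^5 acres = 4.856 × 10^8 m²
t = 19 weeks = 133 d
ΔV = Q × t = 1.22 × 10^6 m³/d × 133 d = 1.623 × 10^8 m³
Δh = ΔV / (Sy × A) = 1.623 × 10^8 / (0.15 × 4.856 × 10^8) = 2.228 m

Δh ≈ 2.23 m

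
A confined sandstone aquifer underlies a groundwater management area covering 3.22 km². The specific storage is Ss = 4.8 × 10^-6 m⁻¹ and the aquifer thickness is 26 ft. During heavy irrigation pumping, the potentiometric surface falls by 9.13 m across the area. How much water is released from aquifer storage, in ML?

b = 26 ft = 7.925 m
S = Ss × b = 4.8 × 10^-6 m⁻¹ × 7.925 m = 3.804 × 10^-5
A = 3.22 km² = 3.22 × 10^6 m²
ΔV = S × A × Δh = 3.804 × 10^-5 × 3.22 × 10^6 m² × 9.13 m = 1118 m³
ΔV = 1118 m³ = 1.118 ML

ΔV ≈ 1.12 ML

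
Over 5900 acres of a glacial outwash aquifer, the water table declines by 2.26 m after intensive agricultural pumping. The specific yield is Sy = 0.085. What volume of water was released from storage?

A = 5900 acres = 2.388 × 10^7 m²
ΔV = Sy × A × Δh = 0.085 × 2.388 × 10^7 m² × 2.26 m = 4.587 × 10^6 m³

ΔV ≈ 4.59 × 10^6 m³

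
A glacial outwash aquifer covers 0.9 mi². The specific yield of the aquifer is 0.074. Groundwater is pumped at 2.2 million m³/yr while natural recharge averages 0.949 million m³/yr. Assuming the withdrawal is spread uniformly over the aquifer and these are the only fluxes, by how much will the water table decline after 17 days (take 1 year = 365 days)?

Δh ≈ 0.338 m

A = 0.9 mi² = 2.331 × 10^6 m²
Net abstraction = 2.2 − 0.949 = 1.251 million m³/yr
Q_net = 1.251 million m³/yr = 3427 m³/d
ΔV = Q × t = 3427 m³/d × 17 d = 58270 m³
Δh = ΔV / (Sy × A) = 58270 / (0.074 × 2.331 × 10^6) = 0.3378 m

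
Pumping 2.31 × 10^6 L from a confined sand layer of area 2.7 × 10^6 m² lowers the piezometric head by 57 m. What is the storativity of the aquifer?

ΔV = 2.31 × 10^6 L = 2310 m³
S = ΔV / (A × Δh) = 2310 m³ / (2.7 × 10^6 m² × 57 m) = 1.501 × 10^-5

S ≈ 1.5 × 10^-5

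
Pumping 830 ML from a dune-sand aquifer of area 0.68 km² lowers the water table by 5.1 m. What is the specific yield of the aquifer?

Sy ≈ 0.24

A = 0.68 km² = 6.8 × 10^5 m²
ΔV = 830 ML = 8.3 × 10^5 m³
Sy = ΔV / (A × Δh) = 8.3 × 10^5 m³ / (6.8 × 10^5 m² × 5.1 m) = 0.2393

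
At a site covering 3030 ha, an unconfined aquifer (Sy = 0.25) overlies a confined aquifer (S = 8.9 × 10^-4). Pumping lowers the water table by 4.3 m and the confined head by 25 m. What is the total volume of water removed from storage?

ΔV ≈ 3.32 × 10^7 m³

A = 3030 ha = 3.03 × 10^7 m²
Unconfined: ΔV_u = Sy × A × Δh_u = 0.25 × 3.03 × 10^7 × 4.3 = 3.257 × 10^7 m³
Confined: ΔV_c = S × A × Δh_c = 8.9 × 10^-4 × 3.03 × 10^7 × 25 = 6.742 × 10^5 m³
Total ΔV = 3.257 × 10^7 + 6.742 × 10^5 = 3.325 × 10^7 m³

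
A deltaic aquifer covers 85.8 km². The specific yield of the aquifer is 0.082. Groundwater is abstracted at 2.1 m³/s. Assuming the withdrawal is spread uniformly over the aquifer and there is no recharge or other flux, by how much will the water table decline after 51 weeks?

A = 85.8 km² = 8.58 × 10^7 m²
Q = 2.1 m³/s = 1.814 × 10^5 m³/d
t = 51 weeks = 357 d
ΔV = Q × t = 1.814 × 10^5 m³/d × 357 d = 6.477 × 10^7 m³
Δh = ΔV / (Sy × A) = 6.477 × 10^7 / (0.082 × 8.58 × 10^7) = 9.207 m

Δh ≈ 9.21 m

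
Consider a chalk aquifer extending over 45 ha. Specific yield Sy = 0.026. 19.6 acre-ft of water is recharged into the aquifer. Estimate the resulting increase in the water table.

Δh ≈ 2.07 m

A = 45 ha = 4.5 × 10^5 m²
ΔV = 19.6 acre-ft = 24180 m³
Δh = ΔV / (Sy × A) = 24180 m³ / (0.026 × 4.5 × 10^5 m²) = 2.066 m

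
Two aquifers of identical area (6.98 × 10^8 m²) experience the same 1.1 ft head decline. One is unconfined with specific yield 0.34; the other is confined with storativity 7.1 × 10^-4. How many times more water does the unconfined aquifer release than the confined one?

ΔV_u / ΔV_c ≈ 479

Δh = 1.1 ft = 0.3353 m
Unconfined: ΔV_u = Sy × A × Δh = 0.34 × 6.98 × 10^8 × 0.3353 = 7.957 × 10^7 m³
Confined: ΔV_c = S × A × Δh = 7.1 × 10^-4 × 6.98 × 10^8 × 0.3353 = 1.662 × 10^5 m³
Ratio = ΔV_u / ΔV_c = Sy / S = 0.34 / 7.1 × 10^-4 = 478.9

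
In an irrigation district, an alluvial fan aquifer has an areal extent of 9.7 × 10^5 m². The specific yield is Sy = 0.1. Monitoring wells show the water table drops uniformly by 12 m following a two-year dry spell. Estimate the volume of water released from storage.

ΔV ≈ 1.16 × 10^6 m³

ΔV = Sy × A × Δh = 0.1 × 9.7 × 10^5 m² × 12 m = 1.164 × 10^6 m³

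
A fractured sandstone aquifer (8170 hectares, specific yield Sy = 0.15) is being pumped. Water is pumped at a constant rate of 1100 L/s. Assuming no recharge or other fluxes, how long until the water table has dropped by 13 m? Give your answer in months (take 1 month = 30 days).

t ≈ 55.9 months

A = 8170 hectares = 8.17 × 10^7 m²
ΔV = Sy × A × Δh = 0.15 × 8.17 × 10^7 × 13 = 1.593 × 10^8 m³
Q = 1100 L/s = 95040 m³/d
t = ΔV / Q = 1.593 × 10^8 m³ / 95040 m³/d = 1676 d
t = 1676 d ≈ 55.88 months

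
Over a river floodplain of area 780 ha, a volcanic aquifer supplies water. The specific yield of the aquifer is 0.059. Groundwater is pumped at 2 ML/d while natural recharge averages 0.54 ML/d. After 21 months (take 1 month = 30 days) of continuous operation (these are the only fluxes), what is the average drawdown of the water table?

A = 780 ha = 7.8 × 10^6 m²
Net abstraction = 2 − 0.54 = 1.46 ML/d
Q_net = 1.46 ML/d = 1460 m³/d
t = 21 months = 630 d
ΔV = Q × t = 1460 m³/d × 630 d = 9.198 × 10^5 m³
Δh = ΔV / (Sy × A) = 9.198 × 10^5 / (0.059 × 7.8 × 10^6) = 1.999 m

Δh ≈ 2 m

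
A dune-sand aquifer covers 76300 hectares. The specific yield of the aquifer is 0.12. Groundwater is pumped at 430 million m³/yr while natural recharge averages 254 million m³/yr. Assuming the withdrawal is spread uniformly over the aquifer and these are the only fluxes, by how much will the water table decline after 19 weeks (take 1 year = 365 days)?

A = 76300 hectares = 7.63 × 10^8 m²
Net abstraction = 430 − 254 = 176 million m³/yr
Q_net = 176 million m³/yr = 4.822 × 10^5 m³/d
t = 19 weeks = 133 d
ΔV = Q × t = 4.822 × 10^5 m³/d × 133 d = 6.413 × 10^7 m³
Δh = ΔV / (Sy × A) = 6.413 × 10^7 / (0.12 × 7.63 × 10^8) = 0.7004 m

Δh ≈ 0.7 m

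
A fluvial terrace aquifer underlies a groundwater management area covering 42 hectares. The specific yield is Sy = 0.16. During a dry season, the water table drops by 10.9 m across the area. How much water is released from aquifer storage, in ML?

ΔV ≈ 732 ML

A = 42 hectares = 4.2 × 10^5 m²
ΔV = Sy × A × Δh = 0.16 × 4.2 × 10^5 m² × 10.9 m = 7.325 × 10^5 m³
ΔV = 7.325 × 10^5 m³ = 732.5 ML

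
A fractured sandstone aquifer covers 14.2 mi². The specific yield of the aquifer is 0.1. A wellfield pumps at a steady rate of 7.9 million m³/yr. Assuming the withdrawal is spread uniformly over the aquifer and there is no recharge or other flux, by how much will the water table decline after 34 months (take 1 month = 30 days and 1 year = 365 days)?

A = 14.2 mi² = 3.678 × 10^7 m²
Q = 7.9 million m³/yr = 21640 m³/d
t = 34 months = 1020 d
ΔV = Q × t = 21640 m³/d × 1020 d = 2.208 × 10^7 m³
Δh = ΔV / (Sy × A) = 2.208 × 10^7 / (0.1 × 3.678 × 10^7) = 6.003 m

Δh ≈ 6 m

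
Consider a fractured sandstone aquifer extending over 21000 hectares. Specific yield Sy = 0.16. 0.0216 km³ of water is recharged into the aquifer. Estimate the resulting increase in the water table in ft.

A = 21000 hectares = 2.1 × 10^8 m²
ΔV = 0.0216 km³ = 2.16 × 10^7 m³
Δh = ΔV / (Sy × A) = 2.16 × 10^7 m³ / (0.16 × 2.1 × 10^8 m²) = 0.6429 m
Δh = 0.6429 m = 2.109 ft

Δh ≈ 2.11 ft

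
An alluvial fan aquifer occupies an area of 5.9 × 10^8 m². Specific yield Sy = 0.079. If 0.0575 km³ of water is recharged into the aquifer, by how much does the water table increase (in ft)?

ΔV = 0.0575 km³ = 5.75 × 10^7 m³
Δh = ΔV / (Sy × A) = 5.75 × 10^7 m³ / (0.079 × 5.9 × 10^8 m²) = 1.234 m
Δh = 1.234 m = 4.047 ft

Δh ≈ 4.05 ft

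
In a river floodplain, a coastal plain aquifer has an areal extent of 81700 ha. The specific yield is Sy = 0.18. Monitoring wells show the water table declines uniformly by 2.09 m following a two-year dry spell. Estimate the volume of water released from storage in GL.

ΔV ≈ 307 GL

A = 81700 ha = 8.17 × 10^8 m²
ΔV = Sy × A × Δh = 0.18 × 8.17 × 10^8 m² × 2.09 m = 3.074 × 10^8 m³
ΔV = 3.074 × 10^8 m³ = 307.4 GL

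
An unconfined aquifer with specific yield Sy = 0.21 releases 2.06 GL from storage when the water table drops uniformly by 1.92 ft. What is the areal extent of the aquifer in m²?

A ≈ 1.68 × 10^7 m²

Δh = 1.92 ft = 0.5852 m
ΔV = 2.06 GL = 2.06 × 10^6 m³
A = ΔV / (Sy × Δh) = 2.06 × 10^6 / (0.21 × 0.5852) = 1.676 × 10^7 m²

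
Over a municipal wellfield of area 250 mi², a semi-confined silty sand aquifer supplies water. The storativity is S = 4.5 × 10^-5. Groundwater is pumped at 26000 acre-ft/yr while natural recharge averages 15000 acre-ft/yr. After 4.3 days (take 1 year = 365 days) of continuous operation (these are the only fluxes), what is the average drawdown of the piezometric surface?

A = 250 mi² = 6.475 × 10^8 m²
Net abstraction = 26000 − 15000 = 11000 acre-ft/yr
Q_net = 11000 acre-ft/yr = 37170 m³/d
ΔV = Q × t = 37170 m³/d × 4.3 d = 1.598 × 10^5 m³
Δh = ΔV / (S × A) = 1.598 × 10^5 / (4.5 × 10^-5 × 6.475 × 10^8) = 5.486 m

Δh ≈ 5.49 m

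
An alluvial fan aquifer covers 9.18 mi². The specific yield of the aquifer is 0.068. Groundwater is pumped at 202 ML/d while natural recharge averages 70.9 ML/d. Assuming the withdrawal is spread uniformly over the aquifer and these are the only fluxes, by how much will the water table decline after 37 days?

A = 9.18 mi² = 2.378 × 10^7 m²
Net abstraction = 202 − 70.9 = 131.1 ML/d
Q_net = 131.1 ML/d = 1.311 × 10^5 m³/d
ΔV = Q × t = 1.311 × 10^5 m³/d × 37 d = 4.851 × 10^6 m³
Δh = ΔV / (Sy × A) = 4.851 × 10^6 / (0.068 × 2.378 × 10^7) = 3 m

Δh ≈ 3 m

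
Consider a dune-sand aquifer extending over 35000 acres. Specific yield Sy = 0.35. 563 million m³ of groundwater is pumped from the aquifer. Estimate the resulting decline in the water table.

A = 35000 acres = 1.416 × 10^8 m²
ΔV = 563 million m³ = 5.63 × 10^8 m³
Δh = ΔV / (Sy × A) = 5.63 × 10^8 m³ / (0.35 × 1.416 × 10^8 m²) = 11.36 m

Δh ≈ 11.4 m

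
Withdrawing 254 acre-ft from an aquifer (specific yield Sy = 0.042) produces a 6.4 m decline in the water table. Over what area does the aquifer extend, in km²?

A ≈ 1.17 km²

ΔV = 254 acre-ft = 3.133 × 10^5 m³
A = ΔV / (Sy × Δh) = 3.133 × 10^5 / (0.042 × 6.4) = 1.166 × 10^6 m²
A = 1.166 × 10^6 m² = 1.166 km²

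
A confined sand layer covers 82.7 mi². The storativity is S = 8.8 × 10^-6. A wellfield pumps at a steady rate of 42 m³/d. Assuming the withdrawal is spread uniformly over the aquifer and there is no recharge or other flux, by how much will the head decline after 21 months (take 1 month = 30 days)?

A = 82.7 mi² = 2.142 × 10^8 m²
t = 21 months = 630 d
ΔV = Q × t = 42 m³/d × 630 d = 26460 m³
Δh = ΔV / (S × A) = 26460 / (8.8 × 10^-6 × 2.142 × 10^8) = 14.04 m

Δh ≈ 14 m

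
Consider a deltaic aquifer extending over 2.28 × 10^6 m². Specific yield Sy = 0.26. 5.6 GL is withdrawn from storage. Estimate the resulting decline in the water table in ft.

ΔV = 5.6 GL = 5.6 × 10^6 m³
Δh = ΔV / (Sy × A) = 5.6 × 10^6 m³ / (0.26 × 2.28 × 10^6 m²) = 9.447 m
Δh = 9.447 m = 30.99 ft

Δh ≈ 31 ft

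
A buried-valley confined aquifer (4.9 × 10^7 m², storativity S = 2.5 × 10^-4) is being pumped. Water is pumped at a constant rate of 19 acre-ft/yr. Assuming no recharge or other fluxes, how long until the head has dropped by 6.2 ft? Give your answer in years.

t ≈ 0.988 years

Δh = 6.2 ft = 1.89 m
ΔV = S × A × Δh = 2.5 × 10^-4 × 4.9 × 10^7 × 1.89 = 23150 m³
Q = 19 acre-ft/yr = 64.21 m³/d
t = ΔV / Q = 23150 m³ / 64.21 m³/d = 360.5 d
t = 360.5 d ≈ 0.9878 years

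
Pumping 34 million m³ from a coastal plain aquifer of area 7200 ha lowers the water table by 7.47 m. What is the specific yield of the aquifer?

A = 7200 ha = 7.2 × 10^7 m²
ΔV = 34 million m³ = 3.4 × 10^7 m³
Sy = ΔV / (A × Δh) = 3.4 × 10^7 m³ / (7.2 × 10^7 m² × 7.47 m) = 0.06322

Sy ≈ 0.063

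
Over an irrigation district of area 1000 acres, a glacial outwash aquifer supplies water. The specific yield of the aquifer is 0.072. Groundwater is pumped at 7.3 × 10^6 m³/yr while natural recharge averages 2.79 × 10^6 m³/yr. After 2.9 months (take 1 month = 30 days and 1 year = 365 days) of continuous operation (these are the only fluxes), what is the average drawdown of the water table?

Δh ≈ 3.69 m

A = 1000 acres = 4.047 × 10^6 m²
Net abstraction = 7.3 × 10^6 − 2.79 × 10^6 = 4.51 × 10^6 m³/yr
Q_net = 4.51 × 10^6 m³/yr = 12360 m³/d
t = 2.9 months = 87 d
ΔV = Q × t = 12360 m³/d × 87 d = 1.075 × 10^6 m³
Δh = ΔV / (Sy × A) = 1.075 × 10^6 / (0.072 × 4.047 × 10^6) = 3.689 m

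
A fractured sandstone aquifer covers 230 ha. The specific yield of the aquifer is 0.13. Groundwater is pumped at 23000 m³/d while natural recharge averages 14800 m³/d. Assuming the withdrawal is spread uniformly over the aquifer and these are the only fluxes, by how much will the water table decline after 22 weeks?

A = 230 ha = 2.3 × 10^6 m²
Net abstraction = 23000 − 14800 = 8200 m³/d
t = 22 weeks = 154 d
ΔV = Q × t = 8200 m³/d × 154 d = 1.263 × 10^6 m³
Δh = ΔV / (Sy × A) = 1.263 × 10^6 / (0.13 × 2.3 × 10^6) = 4.223 m

Δh ≈ 4.22 m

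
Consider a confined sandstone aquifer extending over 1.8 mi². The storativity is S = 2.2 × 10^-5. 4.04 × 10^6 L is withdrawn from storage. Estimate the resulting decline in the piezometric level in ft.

Δh ≈ 129 ft

A = 1.8 mi² = 4.662 × 10^6 m²
ΔV = 4.04 × 10^6 L = 4040 m³
Δh = ΔV / (S × A) = 4040 m³ / (2.2 × 10^-5 × 4.662 × 10^6 m²) = 39.39 m
Δh = 39.39 m = 129.2 ft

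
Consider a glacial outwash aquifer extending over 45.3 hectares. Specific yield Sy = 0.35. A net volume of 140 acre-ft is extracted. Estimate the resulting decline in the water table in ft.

Δh ≈ 3.57 ft

A = 45.3 hectares = 4.53 × 10^5 m²
ΔV = 140 acre-ft = 1.727 × 10^5 m³
Δh = ΔV / (Sy × A) = 1.727 × 10^5 m³ / (0.35 × 4.53 × 10^5 m²) = 1.089 m
Δh = 1.089 m = 3.573 ft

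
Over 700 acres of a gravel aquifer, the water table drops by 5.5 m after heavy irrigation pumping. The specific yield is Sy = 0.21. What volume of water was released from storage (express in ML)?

ΔV ≈ 3270 ML

A = 700 acres = 2.833 × 10^6 m²
ΔV = Sy × A × Δh = 0.21 × 2.833 × 10^6 m² × 5.5 m = 3.272 × 10^6 m³
ΔV = 3.272 × 10^6 m³ = 3272 ML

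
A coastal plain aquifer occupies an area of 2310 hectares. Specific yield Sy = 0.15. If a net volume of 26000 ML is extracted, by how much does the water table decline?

Δh ≈ 7.5 m

A = 2310 hectares = 2.31 × 10^7 m²
ΔV = 26000 ML = 2.6 × 10^7 m³
Δh = ΔV / (Sy × A) = 2.6 × 10^7 m³ / (0.15 × 2.31 × 10^7 m²) = 7.504 m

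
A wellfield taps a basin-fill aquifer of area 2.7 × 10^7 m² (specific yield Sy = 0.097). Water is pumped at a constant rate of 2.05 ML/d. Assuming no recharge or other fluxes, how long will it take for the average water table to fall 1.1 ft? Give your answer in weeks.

Δh = 1.1 ft = 0.3353 m
ΔV = Sy × A × Δh = 0.097 × 2.7 × 10^7 × 0.3353 = 8.781 × 10^5 m³
Q = 2.05 ML/d = 2050 m³/d
t = ΔV / Q = 8.781 × 10^5 m³ / 2050 m³/d = 428.3 d
t = 428.3 d ≈ 61.19 weeks

t ≈ 61.2 weeks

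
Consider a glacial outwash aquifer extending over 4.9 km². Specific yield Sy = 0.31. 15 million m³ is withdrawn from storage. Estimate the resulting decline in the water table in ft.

A = 4.9 km² = 4.9 × 10^6 m²
ΔV = 15 million m³ = 1.5 × 10^7 m³
Δh = ΔV / (Sy × A) = 1.5 × 10^7 m³ / (0.31 × 4.9 × 10^6 m²) = 9.875 m
Δh = 9.875 m = 32.4 ft

Δh ≈ 32.4 ft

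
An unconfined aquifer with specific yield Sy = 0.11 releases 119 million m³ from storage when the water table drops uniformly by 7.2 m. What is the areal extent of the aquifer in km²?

ΔV = 119 million m³ = 1.19 × 10^8 m³
A = ΔV / (Sy × Δh) = 1.19 × 10^8 / (0.11 × 7.2) = 1.503 × 10^8 m²
A = 1.503 × 10^8 m² = 150.3 km²

A ≈ 150 km²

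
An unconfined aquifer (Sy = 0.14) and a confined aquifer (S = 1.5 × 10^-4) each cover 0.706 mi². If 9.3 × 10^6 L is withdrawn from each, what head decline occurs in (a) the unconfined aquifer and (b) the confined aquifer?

Δh_u ≈ 0.0363 m; Δh_c ≈ 33.9 m

A = 0.706 mi² = 1.829 × 10^6 m²
ΔV = 9.3 × 10^6 L = 9300 m³
Unconfined: Δh_u = ΔV/(Sy·A) = 9300/(0.14 × 1.829 × 10^6) = 0.03633 m
Confined: Δh_c = ΔV/(S·A) = 9300/(1.5 × 10^-4 × 1.829 × 10^6) = 33.91 m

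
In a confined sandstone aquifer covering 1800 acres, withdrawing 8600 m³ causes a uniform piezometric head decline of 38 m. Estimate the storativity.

S ≈ 3.1 × 10^-5

A = 1800 acres = 7.284 × 10^6 m²
S = ΔV / (A × Δh) = 8600 m³ / (7.284 × 10^6 m² × 38 m) = 3.107 × 10^-5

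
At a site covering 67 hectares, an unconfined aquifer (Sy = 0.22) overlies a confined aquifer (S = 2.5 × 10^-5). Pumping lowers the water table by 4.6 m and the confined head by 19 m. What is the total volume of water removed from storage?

ΔV ≈ 6.78 × 10^5 m³

A = 67 hectares = 6.7 × 10^5 m²
Unconfined: ΔV_u = Sy × A × Δh_u = 0.22 × 6.7 × 10^5 × 4.6 = 6.78 × 10^5 m³
Confined: ΔV_c = S × A × Δh_c = 2.5 × 10^-5 × 6.7 × 10^5 × 19 = 318.2 m³
Total ΔV = 6.78 × 10^5 + 318.2 = 6.784 × 10^5 m³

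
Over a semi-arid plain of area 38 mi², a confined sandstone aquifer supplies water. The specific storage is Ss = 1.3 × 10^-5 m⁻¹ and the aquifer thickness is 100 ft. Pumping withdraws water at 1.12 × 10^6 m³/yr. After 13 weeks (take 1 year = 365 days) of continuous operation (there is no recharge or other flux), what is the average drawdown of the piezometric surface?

Δh ≈ 7.16 m

b = 100 ft = 30.48 m
S = Ss × b = 1.3 × 10^-5 m⁻¹ × 30.48 m = 3.962 × 10^-4
A = 38 mi² = 9.842 × 10^7 m²
Q = 1.12 × 10^6 m³/yr = 3068 m³/d
t = 13 weeks = 91 d
ΔV = Q × t = 3068 m³/d × 91 d = 2.792 × 10^5 m³
Δh = ΔV / (S × A) = 2.792 × 10^5 / (3.962 × 10^-4 × 9.842 × 10^7) = 7.16 m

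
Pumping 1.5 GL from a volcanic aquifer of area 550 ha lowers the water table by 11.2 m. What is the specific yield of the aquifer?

Sy ≈ 0.024

A = 550 ha = 5.5 × 10^6 m²
ΔV = 1.5 GL = 1.5 × 10^6 m³
Sy = ΔV / (A × Δh) = 1.5 × 10^6 m³ / (5.5 × 10^6 m² × 11.2 m) = 0.02435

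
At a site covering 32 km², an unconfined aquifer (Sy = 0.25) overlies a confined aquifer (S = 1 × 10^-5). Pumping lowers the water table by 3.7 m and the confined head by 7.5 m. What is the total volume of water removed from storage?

A = 32 km² = 3.2 × 10^7 m²
Unconfined: ΔV_u = Sy × A × Δh_u = 0.25 × 3.2 × 10^7 × 3.7 = 2.96 × 10^7 m³
Confined: ΔV_c = S × A × Δh_c = 1 × 10^-5 × 3.2 × 10^7 × 7.5 = 2400 m³
Total ΔV = 2.96 × 10^7 + 2400 = 2.96 × 10^7 m³

ΔV ≈ 2.96 × 10^7 m³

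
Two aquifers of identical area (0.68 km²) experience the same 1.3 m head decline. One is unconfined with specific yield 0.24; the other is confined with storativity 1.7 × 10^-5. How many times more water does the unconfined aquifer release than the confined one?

ΔV_u / ΔV_c ≈ 14100

A = 0.68 km² = 6.8 × 10^5 m²
Unconfined: ΔV_u = Sy × A × Δh = 0.24 × 6.8 × 10^5 × 1.3 = 2.122 × 10^5 m³
Confined: ΔV_c = S × A × Δh = 1.7 × 10^-5 × 6.8 × 10^5 × 1.3 = 15.03 m³
Ratio = ΔV_u / ΔV_c = Sy / S = 0.24 / 1.7 × 10^-5 = 14120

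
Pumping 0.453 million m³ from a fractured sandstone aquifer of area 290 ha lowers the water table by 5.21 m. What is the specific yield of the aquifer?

Sy ≈ 0.03

A = 290 ha = 2.9 × 10^6 m²
ΔV = 0.453 million m³ = 4.53 × 10^5 m³
Sy = ΔV / (A × Δh) = 4.53 × 10^5 m³ / (2.9 × 10^6 m² × 5.21 m) = 0.02998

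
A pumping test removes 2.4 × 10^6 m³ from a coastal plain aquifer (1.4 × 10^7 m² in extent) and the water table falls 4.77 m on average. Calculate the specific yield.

Sy = ΔV / (A × Δh) = 2.4 × 10^6 m³ / (1.4 × 10^7 m² × 4.77 m) = 0.03594

Sy ≈ 0.036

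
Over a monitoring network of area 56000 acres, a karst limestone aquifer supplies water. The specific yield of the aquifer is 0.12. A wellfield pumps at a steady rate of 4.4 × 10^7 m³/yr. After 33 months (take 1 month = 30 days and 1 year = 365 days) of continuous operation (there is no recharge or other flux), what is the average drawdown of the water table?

Δh ≈ 4.39 m

A = 56000 acres = 2.266 × 10^8 m²
Q = 4.4 × 10^7 m³/yr = 1.205 × 10^5 m³/d
t = 33 months = 990 d
ΔV = Q × t = 1.205 × 10^5 m³/d × 990 d = 1.193 × 10^8 m³
Δh = ΔV / (Sy × A) = 1.193 × 10^8 / (0.12 × 2.266 × 10^8) = 4.388 m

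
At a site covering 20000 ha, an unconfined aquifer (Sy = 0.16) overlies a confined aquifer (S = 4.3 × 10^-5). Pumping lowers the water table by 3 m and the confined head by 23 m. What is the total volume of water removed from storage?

A = 20000 ha = 2 × 10^8 m²
Unconfined: ΔV_u = Sy × A × Δh_u = 0.16 × 2 × 10^8 × 3 = 9.6 × 10^7 m³
Confined: ΔV_c = S × A × Δh_c = 4.3 × 10^-5 × 2 × 10^8 × 23 = 1.978 × 10^5 m³
Total ΔV = 9.6 × 10^7 + 1.978 × 10^5 = 9.62 × 10^7 m³

ΔV ≈ 9.62 × 10^7 m³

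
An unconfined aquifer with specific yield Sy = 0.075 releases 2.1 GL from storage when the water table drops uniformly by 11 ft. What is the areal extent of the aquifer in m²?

A ≈ 8.35 × 10^6 m²

Δh = 11 ft = 3.353 m
ΔV = 2.1 GL = 2.1 × 10^6 m³
A = ΔV / (Sy × Δh) = 2.1 × 10^6 / (0.075 × 3.353) = 8.351 × 10^6 m²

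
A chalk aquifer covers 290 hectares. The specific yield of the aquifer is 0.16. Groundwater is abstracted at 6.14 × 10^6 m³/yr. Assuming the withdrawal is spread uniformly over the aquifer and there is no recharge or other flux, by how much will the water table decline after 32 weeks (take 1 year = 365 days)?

A = 290 hectares = 2.9 × 10^6 m²
Q = 6.14 × 10^6 m³/yr = 16820 m³/d
t = 32 weeks = 224 d
ΔV = Q × t = 16820 m³/d × 224 d = 3.768 × 10^6 m³
Δh = ΔV / (Sy × A) = 3.768 × 10^6 / (0.16 × 2.9 × 10^6) = 8.121 m

Δh ≈ 8.12 m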